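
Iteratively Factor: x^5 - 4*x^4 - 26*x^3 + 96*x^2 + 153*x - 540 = (x - 5)*(x^4 + x^3 - 21*x^2 - 9*x + 108) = (x - 5)*(x + 3)*(x^3 - 2*x^2 - 15*x + 36) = (x - 5)*(x - 3)*(x + 3)*(x^2 + x - 12) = (x - 5)*(x - 3)^2*(x + 3)*(x + 4)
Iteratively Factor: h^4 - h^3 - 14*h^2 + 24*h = (h - 3)*(h^3 + 2*h^2 - 8*h) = (h - 3)*(h + 4)*(h^2 - 2*h) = h*(h - 3)*(h + 4)*(h - 2)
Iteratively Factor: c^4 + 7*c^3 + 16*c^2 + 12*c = (c + 3)*(c^3 + 4*c^2 + 4*c) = (c + 2)*(c + 3)*(c^2 + 2*c) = (c + 2)^2*(c + 3)*(c)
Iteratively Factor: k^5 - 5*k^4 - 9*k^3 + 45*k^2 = (k)*(k^4 - 5*k^3 - 9*k^2 + 45*k) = k^2*(k^3 - 5*k^2 - 9*k + 45) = k^2*(k + 3)*(k^2 - 8*k + 15) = k^2*(k - 5)*(k + 3)*(k - 3)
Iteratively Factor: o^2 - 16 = (o - 4)*(o + 4)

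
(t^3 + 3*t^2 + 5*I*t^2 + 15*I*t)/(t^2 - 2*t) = (t^2 + t*(3 + 5*I) + 15*I)/(t - 2)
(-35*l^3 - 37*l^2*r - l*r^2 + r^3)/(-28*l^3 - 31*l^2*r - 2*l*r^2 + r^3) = (5*l + r)/(4*l + r)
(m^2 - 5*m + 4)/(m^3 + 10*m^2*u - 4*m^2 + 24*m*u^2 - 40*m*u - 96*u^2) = (m - 1)/(m^2 + 10*m*u + 24*u^2)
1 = 1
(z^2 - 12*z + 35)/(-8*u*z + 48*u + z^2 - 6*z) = (-z^2 + 12*z - 35)/(8*u*z - 48*u - z^2 + 6*z)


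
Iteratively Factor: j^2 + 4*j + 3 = (j + 3)*(j + 1)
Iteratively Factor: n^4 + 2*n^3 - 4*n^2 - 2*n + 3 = (n + 3)*(n^3 - n^2 - n + 1) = (n - 1)*(n + 3)*(n^2 - 1) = (n - 1)^2*(n + 3)*(n + 1)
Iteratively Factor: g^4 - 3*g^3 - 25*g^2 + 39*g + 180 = (g - 4)*(g^3 + g^2 - 21*g - 45) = (g - 4)*(g + 3)*(g^2 - 2*g - 15) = (g - 4)*(g + 3)^2*(g - 5)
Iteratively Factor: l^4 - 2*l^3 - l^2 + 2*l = (l - 1)*(l^3 - l^2 - 2*l) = l*(l - 1)*(l^2 - l - 2) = l*(l - 1)*(l + 1)*(l - 2)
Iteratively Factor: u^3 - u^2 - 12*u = (u)*(u^2 - u - 12) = u*(u - 4)*(u + 3)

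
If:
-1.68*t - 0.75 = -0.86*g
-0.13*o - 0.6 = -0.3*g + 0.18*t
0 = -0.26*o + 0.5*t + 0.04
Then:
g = 5.36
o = 4.57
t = 2.30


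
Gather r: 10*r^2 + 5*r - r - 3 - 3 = 10*r^2 + 4*r - 6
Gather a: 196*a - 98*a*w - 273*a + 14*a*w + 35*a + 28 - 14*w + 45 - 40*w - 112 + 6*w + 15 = a*(-84*w - 42) - 48*w - 24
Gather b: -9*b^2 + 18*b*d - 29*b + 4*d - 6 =-9*b^2 + b*(18*d - 29) + 4*d - 6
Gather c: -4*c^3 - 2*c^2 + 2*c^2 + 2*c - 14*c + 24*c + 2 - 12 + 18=-4*c^3 + 12*c + 8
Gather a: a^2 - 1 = a^2 - 1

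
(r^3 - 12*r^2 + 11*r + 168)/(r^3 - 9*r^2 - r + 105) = (r - 8)/(r - 5)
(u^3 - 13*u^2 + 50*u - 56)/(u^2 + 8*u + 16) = (u^3 - 13*u^2 + 50*u - 56)/(u^2 + 8*u + 16)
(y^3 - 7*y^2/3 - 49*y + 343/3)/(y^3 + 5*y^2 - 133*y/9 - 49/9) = 3*(y - 7)/(3*y + 1)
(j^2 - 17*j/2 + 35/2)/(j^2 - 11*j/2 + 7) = (j - 5)/(j - 2)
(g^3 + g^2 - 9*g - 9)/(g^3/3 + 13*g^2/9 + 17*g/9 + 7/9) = 9*(g^2 - 9)/(3*g^2 + 10*g + 7)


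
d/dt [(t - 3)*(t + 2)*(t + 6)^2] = 4*t^3 + 33*t^2 + 36*t - 108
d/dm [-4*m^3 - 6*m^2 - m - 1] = -12*m^2 - 12*m - 1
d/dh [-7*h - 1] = -7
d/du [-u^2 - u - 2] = -2*u - 1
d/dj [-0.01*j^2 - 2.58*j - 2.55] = -0.02*j - 2.58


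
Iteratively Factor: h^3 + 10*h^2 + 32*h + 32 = (h + 2)*(h^2 + 8*h + 16) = (h + 2)*(h + 4)*(h + 4)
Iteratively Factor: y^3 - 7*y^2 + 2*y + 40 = (y - 5)*(y^2 - 2*y - 8) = (y - 5)*(y - 4)*(y + 2)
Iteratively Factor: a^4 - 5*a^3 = (a - 5)*(a^3) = a*(a - 5)*(a^2) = a^2*(a - 5)*(a)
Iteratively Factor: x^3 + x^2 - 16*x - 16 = (x + 1)*(x^2 - 16) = (x - 4)*(x + 1)*(x + 4)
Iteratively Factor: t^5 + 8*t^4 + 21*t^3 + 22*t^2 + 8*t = (t)*(t^4 + 8*t^3 + 21*t^2 + 22*t + 8) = t*(t + 1)*(t^3 + 7*t^2 + 14*t + 8) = t*(t + 1)^2*(t^2 + 6*t + 8) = t*(t + 1)^2*(t + 2)*(t + 4)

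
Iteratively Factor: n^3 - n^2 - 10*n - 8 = (n + 1)*(n^2 - 2*n - 8) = (n + 1)*(n + 2)*(n - 4)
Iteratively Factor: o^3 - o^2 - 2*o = (o + 1)*(o^2 - 2*o) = o*(o + 1)*(o - 2)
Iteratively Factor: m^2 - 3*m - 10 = (m - 5)*(m + 2)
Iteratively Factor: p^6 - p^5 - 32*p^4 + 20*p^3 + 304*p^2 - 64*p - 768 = (p + 3)*(p^5 - 4*p^4 - 20*p^3 + 80*p^2 + 64*p - 256) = (p - 2)*(p + 3)*(p^4 - 2*p^3 - 24*p^2 + 32*p + 128) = (p - 4)*(p - 2)*(p + 3)*(p^3 + 2*p^2 - 16*p - 32) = (p - 4)^2*(p - 2)*(p + 3)*(p^2 + 6*p + 8) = (p - 4)^2*(p - 2)*(p + 3)*(p + 4)*(p + 2)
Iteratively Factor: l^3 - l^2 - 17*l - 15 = (l + 1)*(l^2 - 2*l - 15) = (l + 1)*(l + 3)*(l - 5)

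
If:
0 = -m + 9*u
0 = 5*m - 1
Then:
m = 1/5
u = 1/45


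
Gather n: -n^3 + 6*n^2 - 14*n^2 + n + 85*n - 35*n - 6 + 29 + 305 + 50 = -n^3 - 8*n^2 + 51*n + 378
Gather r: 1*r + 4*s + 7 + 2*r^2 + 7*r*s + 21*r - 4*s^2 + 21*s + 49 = 2*r^2 + r*(7*s + 22) - 4*s^2 + 25*s + 56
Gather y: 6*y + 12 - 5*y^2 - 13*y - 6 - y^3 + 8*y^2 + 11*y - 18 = -y^3 + 3*y^2 + 4*y - 12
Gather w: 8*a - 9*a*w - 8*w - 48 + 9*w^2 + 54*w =8*a + 9*w^2 + w*(46 - 9*a) - 48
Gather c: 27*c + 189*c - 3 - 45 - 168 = 216*c - 216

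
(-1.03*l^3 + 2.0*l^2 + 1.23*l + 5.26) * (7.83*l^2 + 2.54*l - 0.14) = -8.0649*l^5 + 13.0438*l^4 + 14.8551*l^3 + 44.03*l^2 + 13.1882*l - 0.7364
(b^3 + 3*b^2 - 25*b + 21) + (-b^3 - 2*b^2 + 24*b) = b^2 - b + 21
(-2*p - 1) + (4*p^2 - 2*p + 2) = 4*p^2 - 4*p + 1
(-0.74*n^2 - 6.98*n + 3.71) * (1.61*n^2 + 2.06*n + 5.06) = -1.1914*n^4 - 12.7622*n^3 - 12.1501*n^2 - 27.6762*n + 18.7726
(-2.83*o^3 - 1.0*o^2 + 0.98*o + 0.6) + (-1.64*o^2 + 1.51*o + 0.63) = -2.83*o^3 - 2.64*o^2 + 2.49*o + 1.23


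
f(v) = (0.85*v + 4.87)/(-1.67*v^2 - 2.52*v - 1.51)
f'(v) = (0.85*v + 4.87)*(3.34*v + 2.52)/(-1.67*v^2 - 2.52*v - 1.51)^2 + 0.85/(-1.67*v^2 - 2.52*v - 1.51) = (1.4195*v^2 + 16.2658*v + 10.9889)/(2.7889*v^4 + 8.4168*v^3 + 11.3938*v^2 + 7.6104*v + 2.2801)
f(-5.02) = -0.02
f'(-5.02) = -0.04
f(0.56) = -1.55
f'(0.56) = 1.73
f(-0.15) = -4.05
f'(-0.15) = 6.27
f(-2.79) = -0.33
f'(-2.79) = -0.42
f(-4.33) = -0.05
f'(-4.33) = -0.07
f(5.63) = -0.14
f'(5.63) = 0.03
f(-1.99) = -1.02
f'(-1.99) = -1.63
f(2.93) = -0.32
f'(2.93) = 0.13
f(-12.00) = 0.03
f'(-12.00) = 0.00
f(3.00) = -0.31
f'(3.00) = 0.12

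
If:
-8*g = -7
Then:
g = 7/8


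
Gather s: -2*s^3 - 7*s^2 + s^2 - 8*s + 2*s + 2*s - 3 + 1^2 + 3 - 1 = -2*s^3 - 6*s^2 - 4*s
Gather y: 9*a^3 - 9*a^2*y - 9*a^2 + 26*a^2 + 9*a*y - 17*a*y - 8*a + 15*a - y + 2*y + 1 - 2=9*a^3 + 17*a^2 + 7*a + y*(-9*a^2 - 8*a + 1) - 1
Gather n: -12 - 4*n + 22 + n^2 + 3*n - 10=n^2 - n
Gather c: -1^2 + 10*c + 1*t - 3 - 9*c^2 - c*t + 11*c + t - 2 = -9*c^2 + c*(21 - t) + 2*t - 6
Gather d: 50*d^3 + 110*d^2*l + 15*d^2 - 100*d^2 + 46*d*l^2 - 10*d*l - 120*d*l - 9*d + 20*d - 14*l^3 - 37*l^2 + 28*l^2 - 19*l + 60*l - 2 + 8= 50*d^3 + d^2*(110*l - 85) + d*(46*l^2 - 130*l + 11) - 14*l^3 - 9*l^2 + 41*l + 6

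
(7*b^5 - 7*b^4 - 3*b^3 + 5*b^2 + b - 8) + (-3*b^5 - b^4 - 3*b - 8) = 4*b^5 - 8*b^4 - 3*b^3 + 5*b^2 - 2*b - 16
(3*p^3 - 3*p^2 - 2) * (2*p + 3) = 6*p^4 + 3*p^3 - 9*p^2 - 4*p - 6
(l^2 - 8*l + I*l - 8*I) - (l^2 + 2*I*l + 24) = -8*l - I*l - 24 - 8*I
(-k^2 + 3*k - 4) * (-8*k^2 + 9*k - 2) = 8*k^4 - 33*k^3 + 61*k^2 - 42*k + 8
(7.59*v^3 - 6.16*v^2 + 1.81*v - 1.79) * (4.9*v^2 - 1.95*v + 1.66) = 37.191*v^5 - 44.9845*v^4 + 33.4804*v^3 - 22.5261*v^2 + 6.4951*v - 2.9714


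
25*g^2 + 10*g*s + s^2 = (5*g + s)^2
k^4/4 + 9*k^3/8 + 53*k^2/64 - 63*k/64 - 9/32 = (k/4 + 1/2)*(k - 3/4)*(k + 1/4)*(k + 3)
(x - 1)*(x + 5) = x^2 + 4*x - 5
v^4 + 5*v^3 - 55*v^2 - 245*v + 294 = (v - 7)*(v - 1)*(v + 6)*(v + 7)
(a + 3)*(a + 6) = a^2 + 9*a + 18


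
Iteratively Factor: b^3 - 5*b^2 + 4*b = (b)*(b^2 - 5*b + 4) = b*(b - 1)*(b - 4)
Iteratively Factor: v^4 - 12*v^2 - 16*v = (v)*(v^3 - 12*v - 16) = v*(v + 2)*(v^2 - 2*v - 8) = v*(v + 2)^2*(v - 4)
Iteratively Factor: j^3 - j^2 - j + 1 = (j - 1)*(j^2 - 1) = (j - 1)*(j + 1)*(j - 1)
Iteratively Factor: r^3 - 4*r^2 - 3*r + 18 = (r + 2)*(r^2 - 6*r + 9) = (r - 3)*(r + 2)*(r - 3)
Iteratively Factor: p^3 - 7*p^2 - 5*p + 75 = (p + 3)*(p^2 - 10*p + 25) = (p - 5)*(p + 3)*(p - 5)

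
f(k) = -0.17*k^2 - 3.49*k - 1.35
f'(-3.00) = -2.47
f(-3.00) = 7.59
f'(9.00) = -6.55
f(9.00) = -46.53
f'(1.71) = -4.07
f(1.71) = -7.81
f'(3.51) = -4.68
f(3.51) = -15.69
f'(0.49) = -3.66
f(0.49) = -3.10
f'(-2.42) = -2.67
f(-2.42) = 6.10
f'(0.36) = -3.61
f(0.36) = -2.63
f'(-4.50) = -1.96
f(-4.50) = 10.91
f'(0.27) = -3.58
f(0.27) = -2.30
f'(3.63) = -4.72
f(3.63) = -16.26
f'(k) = -0.34*k - 3.49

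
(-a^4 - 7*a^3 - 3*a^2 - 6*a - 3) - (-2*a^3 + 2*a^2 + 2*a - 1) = -a^4 - 5*a^3 - 5*a^2 - 8*a - 2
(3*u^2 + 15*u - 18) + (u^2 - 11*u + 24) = 4*u^2 + 4*u + 6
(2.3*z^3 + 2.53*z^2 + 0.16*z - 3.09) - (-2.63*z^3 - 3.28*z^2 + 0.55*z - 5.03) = 4.93*z^3 + 5.81*z^2 - 0.39*z + 1.94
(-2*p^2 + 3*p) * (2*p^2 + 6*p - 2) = -4*p^4 - 6*p^3 + 22*p^2 - 6*p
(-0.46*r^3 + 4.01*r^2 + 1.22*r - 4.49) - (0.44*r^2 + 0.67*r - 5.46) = -0.46*r^3 + 3.57*r^2 + 0.55*r + 0.97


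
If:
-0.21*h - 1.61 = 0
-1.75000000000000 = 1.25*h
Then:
No Solution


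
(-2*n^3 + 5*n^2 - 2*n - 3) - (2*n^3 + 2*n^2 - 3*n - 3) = -4*n^3 + 3*n^2 + n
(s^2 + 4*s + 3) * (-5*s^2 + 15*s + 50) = -5*s^4 - 5*s^3 + 95*s^2 + 245*s + 150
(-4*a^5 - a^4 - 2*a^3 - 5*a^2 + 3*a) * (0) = 0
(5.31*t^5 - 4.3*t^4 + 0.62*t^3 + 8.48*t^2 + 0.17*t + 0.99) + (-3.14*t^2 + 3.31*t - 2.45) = 5.31*t^5 - 4.3*t^4 + 0.62*t^3 + 5.34*t^2 + 3.48*t - 1.46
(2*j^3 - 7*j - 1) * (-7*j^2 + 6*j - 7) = -14*j^5 + 12*j^4 + 35*j^3 - 35*j^2 + 43*j + 7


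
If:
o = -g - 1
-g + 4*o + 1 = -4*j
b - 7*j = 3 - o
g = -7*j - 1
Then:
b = 3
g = -25/39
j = -2/39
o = -14/39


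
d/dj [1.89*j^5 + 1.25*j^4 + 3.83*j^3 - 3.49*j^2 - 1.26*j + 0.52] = 9.45*j^4 + 5.0*j^3 + 11.49*j^2 - 6.98*j - 1.26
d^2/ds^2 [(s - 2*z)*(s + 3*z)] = 2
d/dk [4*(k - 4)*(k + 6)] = 8*k + 8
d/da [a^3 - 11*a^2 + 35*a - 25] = 3*a^2 - 22*a + 35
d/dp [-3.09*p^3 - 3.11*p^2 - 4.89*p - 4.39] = -9.27*p^2 - 6.22*p - 4.89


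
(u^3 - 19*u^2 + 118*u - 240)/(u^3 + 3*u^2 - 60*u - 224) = (u^2 - 11*u + 30)/(u^2 + 11*u + 28)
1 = 1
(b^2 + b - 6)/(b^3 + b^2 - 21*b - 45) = (b - 2)/(b^2 - 2*b - 15)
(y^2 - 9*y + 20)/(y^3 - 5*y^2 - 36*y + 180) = (y - 4)/(y^2 - 36)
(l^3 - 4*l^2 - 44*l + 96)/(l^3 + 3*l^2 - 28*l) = (l^3 - 4*l^2 - 44*l + 96)/(l*(l^2 + 3*l - 28))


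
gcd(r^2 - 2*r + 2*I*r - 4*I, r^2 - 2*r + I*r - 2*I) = r - 2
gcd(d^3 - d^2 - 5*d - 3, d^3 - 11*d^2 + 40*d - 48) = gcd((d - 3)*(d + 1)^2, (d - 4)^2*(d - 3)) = d - 3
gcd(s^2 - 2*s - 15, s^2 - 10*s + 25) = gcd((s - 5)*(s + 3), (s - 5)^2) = s - 5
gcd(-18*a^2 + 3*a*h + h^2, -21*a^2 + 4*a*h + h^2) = 3*a - h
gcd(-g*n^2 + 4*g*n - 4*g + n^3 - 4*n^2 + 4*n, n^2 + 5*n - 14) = n - 2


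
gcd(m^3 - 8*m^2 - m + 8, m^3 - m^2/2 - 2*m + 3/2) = m - 1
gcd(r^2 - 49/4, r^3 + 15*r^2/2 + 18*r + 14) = r + 7/2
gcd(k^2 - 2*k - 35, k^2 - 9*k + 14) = k - 7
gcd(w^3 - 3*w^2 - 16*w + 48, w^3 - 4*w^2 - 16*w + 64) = w^2 - 16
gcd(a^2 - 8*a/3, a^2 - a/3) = a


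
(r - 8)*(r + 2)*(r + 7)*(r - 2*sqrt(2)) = r^4 - 2*sqrt(2)*r^3 + r^3 - 58*r^2 - 2*sqrt(2)*r^2 - 112*r + 116*sqrt(2)*r + 224*sqrt(2)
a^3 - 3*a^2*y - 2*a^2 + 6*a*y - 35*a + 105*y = (a - 7)*(a + 5)*(a - 3*y)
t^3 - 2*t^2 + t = t*(t - 1)^2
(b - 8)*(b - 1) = b^2 - 9*b + 8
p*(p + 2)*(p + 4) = p^3 + 6*p^2 + 8*p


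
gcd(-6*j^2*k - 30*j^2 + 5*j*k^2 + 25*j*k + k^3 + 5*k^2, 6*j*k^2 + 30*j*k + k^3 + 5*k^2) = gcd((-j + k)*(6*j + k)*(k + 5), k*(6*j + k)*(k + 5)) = 6*j*k + 30*j + k^2 + 5*k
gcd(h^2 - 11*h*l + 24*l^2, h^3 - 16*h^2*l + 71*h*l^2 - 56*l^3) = h - 8*l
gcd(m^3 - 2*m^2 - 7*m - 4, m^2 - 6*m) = 1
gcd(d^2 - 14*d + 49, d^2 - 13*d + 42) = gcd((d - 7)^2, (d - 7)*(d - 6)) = d - 7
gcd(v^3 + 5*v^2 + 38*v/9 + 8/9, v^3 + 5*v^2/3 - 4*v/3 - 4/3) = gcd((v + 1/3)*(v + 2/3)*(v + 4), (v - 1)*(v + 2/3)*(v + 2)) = v + 2/3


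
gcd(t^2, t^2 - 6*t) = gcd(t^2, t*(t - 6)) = t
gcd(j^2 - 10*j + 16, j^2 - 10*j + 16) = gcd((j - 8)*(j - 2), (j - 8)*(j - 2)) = j^2 - 10*j + 16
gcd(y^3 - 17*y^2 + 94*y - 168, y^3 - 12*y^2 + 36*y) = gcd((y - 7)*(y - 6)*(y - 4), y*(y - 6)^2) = y - 6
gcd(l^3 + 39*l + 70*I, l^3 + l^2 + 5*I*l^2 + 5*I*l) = l + 5*I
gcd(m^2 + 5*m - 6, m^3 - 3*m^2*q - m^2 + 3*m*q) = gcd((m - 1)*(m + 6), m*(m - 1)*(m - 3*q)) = m - 1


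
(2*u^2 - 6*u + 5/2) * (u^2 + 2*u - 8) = 2*u^4 - 2*u^3 - 51*u^2/2 + 53*u - 20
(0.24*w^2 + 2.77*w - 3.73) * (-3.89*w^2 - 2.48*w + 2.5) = -0.9336*w^4 - 11.3705*w^3 + 8.2401*w^2 + 16.1754*w - 9.325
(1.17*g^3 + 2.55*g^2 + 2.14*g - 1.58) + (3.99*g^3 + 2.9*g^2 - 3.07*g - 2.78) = 5.16*g^3 + 5.45*g^2 - 0.93*g - 4.36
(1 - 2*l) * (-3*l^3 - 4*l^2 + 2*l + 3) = 6*l^4 + 5*l^3 - 8*l^2 - 4*l + 3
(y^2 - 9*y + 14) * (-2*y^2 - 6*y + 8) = -2*y^4 + 12*y^3 + 34*y^2 - 156*y + 112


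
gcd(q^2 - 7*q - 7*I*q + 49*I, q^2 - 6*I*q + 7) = q - 7*I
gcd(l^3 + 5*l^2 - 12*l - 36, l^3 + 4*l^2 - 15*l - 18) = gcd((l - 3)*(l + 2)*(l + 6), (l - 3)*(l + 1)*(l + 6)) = l^2 + 3*l - 18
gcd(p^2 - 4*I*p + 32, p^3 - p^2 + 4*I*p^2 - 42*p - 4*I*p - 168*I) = p + 4*I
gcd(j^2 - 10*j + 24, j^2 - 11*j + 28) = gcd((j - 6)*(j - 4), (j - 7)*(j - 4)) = j - 4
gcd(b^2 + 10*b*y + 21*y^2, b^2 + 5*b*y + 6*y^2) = b + 3*y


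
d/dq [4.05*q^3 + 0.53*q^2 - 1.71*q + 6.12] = 12.15*q^2 + 1.06*q - 1.71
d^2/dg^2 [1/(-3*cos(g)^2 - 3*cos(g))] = (4*(1 - cos(2*g))^2 - 15*cos(g) + 6*cos(2*g) + 3*cos(3*g) - 18)/(12*(cos(g) + 1)^3*cos(g)^3)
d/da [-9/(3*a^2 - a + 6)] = 9*(6*a - 1)/(3*a^2 - a + 6)^2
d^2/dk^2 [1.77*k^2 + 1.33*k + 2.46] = 3.54000000000000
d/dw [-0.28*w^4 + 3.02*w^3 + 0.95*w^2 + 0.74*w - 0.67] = -1.12*w^3 + 9.06*w^2 + 1.9*w + 0.74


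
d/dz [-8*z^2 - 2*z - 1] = -16*z - 2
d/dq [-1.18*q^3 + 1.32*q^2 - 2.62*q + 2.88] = -3.54*q^2 + 2.64*q - 2.62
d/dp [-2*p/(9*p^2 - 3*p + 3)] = 2*(3*p^2 - 1)/(3*(9*p^4 - 6*p^3 + 7*p^2 - 2*p + 1))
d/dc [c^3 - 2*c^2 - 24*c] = 3*c^2 - 4*c - 24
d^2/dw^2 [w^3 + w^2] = 6*w + 2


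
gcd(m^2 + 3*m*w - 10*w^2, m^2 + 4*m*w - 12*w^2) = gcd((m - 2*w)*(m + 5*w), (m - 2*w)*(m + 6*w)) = -m + 2*w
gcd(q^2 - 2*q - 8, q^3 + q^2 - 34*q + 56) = q - 4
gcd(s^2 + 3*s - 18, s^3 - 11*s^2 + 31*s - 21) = s - 3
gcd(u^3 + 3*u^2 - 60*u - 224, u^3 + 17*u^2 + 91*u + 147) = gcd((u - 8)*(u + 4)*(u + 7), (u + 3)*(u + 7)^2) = u + 7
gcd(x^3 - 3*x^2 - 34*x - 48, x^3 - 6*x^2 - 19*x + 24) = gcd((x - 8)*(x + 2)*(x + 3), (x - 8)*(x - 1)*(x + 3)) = x^2 - 5*x - 24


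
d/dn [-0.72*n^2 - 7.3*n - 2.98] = -1.44*n - 7.3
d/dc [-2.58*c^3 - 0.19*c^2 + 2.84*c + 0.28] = -7.74*c^2 - 0.38*c + 2.84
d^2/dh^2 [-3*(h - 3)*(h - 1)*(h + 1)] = 18 - 18*h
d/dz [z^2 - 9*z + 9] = 2*z - 9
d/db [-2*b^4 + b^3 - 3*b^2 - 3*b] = -8*b^3 + 3*b^2 - 6*b - 3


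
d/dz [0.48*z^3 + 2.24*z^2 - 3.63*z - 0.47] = 1.44*z^2 + 4.48*z - 3.63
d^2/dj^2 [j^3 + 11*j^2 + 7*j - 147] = 6*j + 22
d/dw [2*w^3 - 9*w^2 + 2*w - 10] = 6*w^2 - 18*w + 2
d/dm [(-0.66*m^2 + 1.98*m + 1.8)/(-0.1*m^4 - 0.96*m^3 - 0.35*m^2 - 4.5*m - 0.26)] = (-0.132*m^5 - 0.0395999999999999*m^4 + 4.5216*m^3 + 8.847*m^2 + 1.6032*m + 7.5852)/(0.01*m^8 + 0.192*m^7 + 0.9916*m^6 + 1.572*m^5 + 8.8145*m^4 + 3.6492*m^3 + 20.432*m^2 + 2.34*m + 0.0676)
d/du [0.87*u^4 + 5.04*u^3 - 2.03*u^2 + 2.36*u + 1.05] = 3.48*u^3 + 15.12*u^2 - 4.06*u + 2.36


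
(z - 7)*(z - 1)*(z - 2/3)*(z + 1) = z^4 - 23*z^3/3 + 11*z^2/3 + 23*z/3 - 14/3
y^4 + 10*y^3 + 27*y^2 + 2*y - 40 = (y - 1)*(y + 2)*(y + 4)*(y + 5)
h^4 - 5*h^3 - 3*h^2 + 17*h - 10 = (h - 5)*(h - 1)^2*(h + 2)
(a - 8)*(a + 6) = a^2 - 2*a - 48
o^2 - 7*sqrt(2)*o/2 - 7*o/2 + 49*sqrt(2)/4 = (o - 7/2)*(o - 7*sqrt(2)/2)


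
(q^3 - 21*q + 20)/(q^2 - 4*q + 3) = (q^2 + q - 20)/(q - 3)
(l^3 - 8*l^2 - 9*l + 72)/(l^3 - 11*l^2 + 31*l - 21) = (l^2 - 5*l - 24)/(l^2 - 8*l + 7)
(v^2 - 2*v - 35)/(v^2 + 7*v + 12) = (v^2 - 2*v - 35)/(v^2 + 7*v + 12)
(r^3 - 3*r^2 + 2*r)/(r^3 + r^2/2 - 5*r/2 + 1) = 2*r*(r - 2)/(2*r^2 + 3*r - 2)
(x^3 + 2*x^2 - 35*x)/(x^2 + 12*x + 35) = x*(x - 5)/(x + 5)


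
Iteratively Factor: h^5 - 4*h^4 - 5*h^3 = (h + 1)*(h^4 - 5*h^3) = (h - 5)*(h + 1)*(h^3) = h*(h - 5)*(h + 1)*(h^2) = h^2*(h - 5)*(h + 1)*(h)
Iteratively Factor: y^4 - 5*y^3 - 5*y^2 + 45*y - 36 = (y + 3)*(y^3 - 8*y^2 + 19*y - 12) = (y - 3)*(y + 3)*(y^2 - 5*y + 4) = (y - 4)*(y - 3)*(y + 3)*(y - 1)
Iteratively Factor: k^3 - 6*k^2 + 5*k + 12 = (k - 4)*(k^2 - 2*k - 3) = (k - 4)*(k - 3)*(k + 1)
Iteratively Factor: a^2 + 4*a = (a)*(a + 4)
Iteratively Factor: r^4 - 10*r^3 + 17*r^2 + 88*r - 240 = (r + 3)*(r^3 - 13*r^2 + 56*r - 80) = (r - 4)*(r + 3)*(r^2 - 9*r + 20) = (r - 5)*(r - 4)*(r + 3)*(r - 4)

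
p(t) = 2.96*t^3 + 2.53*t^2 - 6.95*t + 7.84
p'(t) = 8.88*t^2 + 5.06*t - 6.95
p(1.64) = 16.30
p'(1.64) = 25.23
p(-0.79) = 13.45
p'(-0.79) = -5.41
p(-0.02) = 7.98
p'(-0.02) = -7.05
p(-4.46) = -173.44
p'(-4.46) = 147.12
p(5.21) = 458.91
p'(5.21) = 260.45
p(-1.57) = 13.53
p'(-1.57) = 6.99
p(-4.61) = -196.35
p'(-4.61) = 158.44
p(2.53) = 54.39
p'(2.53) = 62.69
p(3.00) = 89.68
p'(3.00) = 88.15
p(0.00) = 7.84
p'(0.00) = -6.95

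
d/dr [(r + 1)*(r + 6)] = 2*r + 7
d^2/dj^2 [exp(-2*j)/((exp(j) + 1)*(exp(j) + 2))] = (16*exp(4*j) + 69*exp(3*j) + 105*exp(2*j) + 66*exp(j) + 16)*exp(-2*j)/(exp(6*j) + 9*exp(5*j) + 33*exp(4*j) + 63*exp(3*j) + 66*exp(2*j) + 36*exp(j) + 8)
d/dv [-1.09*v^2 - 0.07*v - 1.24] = -2.18*v - 0.07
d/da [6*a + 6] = 6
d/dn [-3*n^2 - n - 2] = -6*n - 1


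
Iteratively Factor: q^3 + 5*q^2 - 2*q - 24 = (q - 2)*(q^2 + 7*q + 12) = (q - 2)*(q + 4)*(q + 3)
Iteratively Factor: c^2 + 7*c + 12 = (c + 4)*(c + 3)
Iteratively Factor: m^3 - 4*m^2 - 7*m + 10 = (m - 5)*(m^2 + m - 2) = (m - 5)*(m - 1)*(m + 2)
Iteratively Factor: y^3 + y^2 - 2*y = (y + 2)*(y^2 - y) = y*(y + 2)*(y - 1)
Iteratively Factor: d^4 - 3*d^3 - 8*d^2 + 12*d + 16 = (d - 2)*(d^3 - d^2 - 10*d - 8) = (d - 4)*(d - 2)*(d^2 + 3*d + 2) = (d - 4)*(d - 2)*(d + 2)*(d + 1)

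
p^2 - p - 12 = (p - 4)*(p + 3)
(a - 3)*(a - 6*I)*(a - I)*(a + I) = a^4 - 3*a^3 - 6*I*a^3 + a^2 + 18*I*a^2 - 3*a - 6*I*a + 18*I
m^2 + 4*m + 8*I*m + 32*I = (m + 4)*(m + 8*I)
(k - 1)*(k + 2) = k^2 + k - 2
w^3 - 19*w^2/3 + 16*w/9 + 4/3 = (w - 6)*(w - 2/3)*(w + 1/3)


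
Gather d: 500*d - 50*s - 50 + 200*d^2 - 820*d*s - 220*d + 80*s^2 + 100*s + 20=200*d^2 + d*(280 - 820*s) + 80*s^2 + 50*s - 30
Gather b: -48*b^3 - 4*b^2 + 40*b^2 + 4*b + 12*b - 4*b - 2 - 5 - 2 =-48*b^3 + 36*b^2 + 12*b - 9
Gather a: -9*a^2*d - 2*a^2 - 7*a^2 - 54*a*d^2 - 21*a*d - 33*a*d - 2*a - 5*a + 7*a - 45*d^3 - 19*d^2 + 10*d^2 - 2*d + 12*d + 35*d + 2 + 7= a^2*(-9*d - 9) + a*(-54*d^2 - 54*d) - 45*d^3 - 9*d^2 + 45*d + 9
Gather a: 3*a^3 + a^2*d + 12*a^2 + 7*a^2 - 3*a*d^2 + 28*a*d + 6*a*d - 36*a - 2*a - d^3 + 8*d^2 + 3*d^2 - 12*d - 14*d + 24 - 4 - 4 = 3*a^3 + a^2*(d + 19) + a*(-3*d^2 + 34*d - 38) - d^3 + 11*d^2 - 26*d + 16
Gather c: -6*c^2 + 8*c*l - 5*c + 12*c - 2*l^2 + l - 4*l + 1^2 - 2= -6*c^2 + c*(8*l + 7) - 2*l^2 - 3*l - 1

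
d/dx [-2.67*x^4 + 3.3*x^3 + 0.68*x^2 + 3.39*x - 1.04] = -10.68*x^3 + 9.9*x^2 + 1.36*x + 3.39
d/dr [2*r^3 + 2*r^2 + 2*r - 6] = 6*r^2 + 4*r + 2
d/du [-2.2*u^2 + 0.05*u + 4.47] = 0.05 - 4.4*u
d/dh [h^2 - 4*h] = 2*h - 4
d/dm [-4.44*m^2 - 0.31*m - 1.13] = -8.88*m - 0.31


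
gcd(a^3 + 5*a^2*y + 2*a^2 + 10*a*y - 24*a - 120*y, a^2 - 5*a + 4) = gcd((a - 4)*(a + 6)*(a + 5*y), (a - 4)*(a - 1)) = a - 4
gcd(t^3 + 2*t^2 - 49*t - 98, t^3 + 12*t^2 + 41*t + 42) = t^2 + 9*t + 14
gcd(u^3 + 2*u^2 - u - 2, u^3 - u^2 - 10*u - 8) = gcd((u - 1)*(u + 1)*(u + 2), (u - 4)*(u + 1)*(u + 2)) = u^2 + 3*u + 2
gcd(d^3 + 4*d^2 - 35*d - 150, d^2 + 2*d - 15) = d + 5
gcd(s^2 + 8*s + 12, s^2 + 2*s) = s + 2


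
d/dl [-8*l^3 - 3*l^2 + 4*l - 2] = -24*l^2 - 6*l + 4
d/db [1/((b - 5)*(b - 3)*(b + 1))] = (-(b - 5)*(b - 3) - (b - 5)*(b + 1) - (b - 3)*(b + 1))/((b - 5)^2*(b - 3)^2*(b + 1)^2)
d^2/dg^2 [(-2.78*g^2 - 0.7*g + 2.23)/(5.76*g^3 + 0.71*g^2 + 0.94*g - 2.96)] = (-184.467456*g^6 - 139.34592*g^5 + 960.968448*g^4 - 507.06834*g^3 - 99.081798*g^2 + 228.22674*g - 39.295864)/(191.102976*g^9 + 70.668288*g^8 + 102.27168*g^7 - 271.193833*g^6 - 55.941126*g^5 - 98.754084*g^4 + 140.378008*g^3 + 10.81584*g^2 + 24.707712*g - 25.934336)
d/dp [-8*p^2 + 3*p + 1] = 3 - 16*p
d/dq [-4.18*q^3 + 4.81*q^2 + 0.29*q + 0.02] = -12.54*q^2 + 9.62*q + 0.29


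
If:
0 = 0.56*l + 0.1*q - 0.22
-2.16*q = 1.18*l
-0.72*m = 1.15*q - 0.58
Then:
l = 0.44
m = 1.19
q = -0.24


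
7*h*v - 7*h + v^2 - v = (7*h + v)*(v - 1)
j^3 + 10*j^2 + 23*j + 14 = (j + 1)*(j + 2)*(j + 7)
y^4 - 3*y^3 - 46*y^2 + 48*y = y*(y - 8)*(y - 1)*(y + 6)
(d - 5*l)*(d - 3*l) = d^2 - 8*d*l + 15*l^2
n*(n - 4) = n^2 - 4*n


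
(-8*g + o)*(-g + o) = 8*g^2 - 9*g*o + o^2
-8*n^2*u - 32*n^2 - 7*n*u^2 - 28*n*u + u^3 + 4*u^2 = (-8*n + u)*(n + u)*(u + 4)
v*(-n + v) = -n*v + v^2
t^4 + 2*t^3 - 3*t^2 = t^2*(t - 1)*(t + 3)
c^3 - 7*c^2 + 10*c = c*(c - 5)*(c - 2)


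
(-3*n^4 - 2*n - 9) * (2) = -6*n^4 - 4*n - 18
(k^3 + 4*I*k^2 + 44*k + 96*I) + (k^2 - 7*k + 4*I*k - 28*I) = k^3 + k^2 + 4*I*k^2 + 37*k + 4*I*k + 68*I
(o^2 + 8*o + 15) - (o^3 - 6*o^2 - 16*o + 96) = -o^3 + 7*o^2 + 24*o - 81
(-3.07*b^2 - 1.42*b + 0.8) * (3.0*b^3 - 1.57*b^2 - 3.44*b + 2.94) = -9.21*b^5 + 0.5599*b^4 + 15.1902*b^3 - 5.397*b^2 - 6.9268*b + 2.352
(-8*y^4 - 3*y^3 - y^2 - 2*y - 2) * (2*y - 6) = -16*y^5 + 42*y^4 + 16*y^3 + 2*y^2 + 8*y + 12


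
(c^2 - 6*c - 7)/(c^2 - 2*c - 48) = (-c^2 + 6*c + 7)/(-c^2 + 2*c + 48)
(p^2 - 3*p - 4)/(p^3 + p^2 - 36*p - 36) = (p - 4)/(p^2 - 36)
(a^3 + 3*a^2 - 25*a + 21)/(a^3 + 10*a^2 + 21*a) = (a^2 - 4*a + 3)/(a*(a + 3))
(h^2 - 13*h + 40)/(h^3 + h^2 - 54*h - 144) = (h - 5)/(h^2 + 9*h + 18)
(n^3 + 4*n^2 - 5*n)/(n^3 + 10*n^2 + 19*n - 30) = n/(n + 6)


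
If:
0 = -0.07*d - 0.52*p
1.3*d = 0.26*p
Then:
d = 0.00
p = 0.00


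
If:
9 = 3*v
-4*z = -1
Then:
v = 3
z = 1/4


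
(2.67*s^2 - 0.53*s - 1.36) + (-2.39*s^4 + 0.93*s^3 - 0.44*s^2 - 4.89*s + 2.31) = -2.39*s^4 + 0.93*s^3 + 2.23*s^2 - 5.42*s + 0.95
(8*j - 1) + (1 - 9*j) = -j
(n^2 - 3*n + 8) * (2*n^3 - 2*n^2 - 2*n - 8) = 2*n^5 - 8*n^4 + 20*n^3 - 18*n^2 + 8*n - 64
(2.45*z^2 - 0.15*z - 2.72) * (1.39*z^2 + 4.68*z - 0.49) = 3.4055*z^4 + 11.2575*z^3 - 5.6833*z^2 - 12.6561*z + 1.3328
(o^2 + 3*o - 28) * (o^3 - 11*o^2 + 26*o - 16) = o^5 - 8*o^4 - 35*o^3 + 370*o^2 - 776*o + 448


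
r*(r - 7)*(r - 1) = r^3 - 8*r^2 + 7*r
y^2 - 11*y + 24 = (y - 8)*(y - 3)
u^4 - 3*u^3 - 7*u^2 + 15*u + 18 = (u - 3)^2*(u + 1)*(u + 2)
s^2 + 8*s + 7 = (s + 1)*(s + 7)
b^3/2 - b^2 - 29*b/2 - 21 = (b/2 + 1)*(b - 7)*(b + 3)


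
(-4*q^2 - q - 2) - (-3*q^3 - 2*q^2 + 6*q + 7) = 3*q^3 - 2*q^2 - 7*q - 9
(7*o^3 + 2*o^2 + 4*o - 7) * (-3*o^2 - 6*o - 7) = -21*o^5 - 48*o^4 - 73*o^3 - 17*o^2 + 14*o + 49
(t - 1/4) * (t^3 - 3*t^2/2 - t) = t^4 - 7*t^3/4 - 5*t^2/8 + t/4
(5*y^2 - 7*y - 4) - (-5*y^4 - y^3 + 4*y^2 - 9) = 5*y^4 + y^3 + y^2 - 7*y + 5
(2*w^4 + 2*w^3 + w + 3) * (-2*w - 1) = -4*w^5 - 6*w^4 - 2*w^3 - 2*w^2 - 7*w - 3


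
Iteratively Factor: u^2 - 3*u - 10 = (u + 2)*(u - 5)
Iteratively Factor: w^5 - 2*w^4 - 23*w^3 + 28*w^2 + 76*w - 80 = (w - 1)*(w^4 - w^3 - 24*w^2 + 4*w + 80) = (w - 5)*(w - 1)*(w^3 + 4*w^2 - 4*w - 16) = (w - 5)*(w - 1)*(w + 4)*(w^2 - 4) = (w - 5)*(w - 1)*(w + 2)*(w + 4)*(w - 2)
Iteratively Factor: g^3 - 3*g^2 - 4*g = (g + 1)*(g^2 - 4*g) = (g - 4)*(g + 1)*(g)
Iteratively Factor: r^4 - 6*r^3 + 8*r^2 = (r)*(r^3 - 6*r^2 + 8*r) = r^2*(r^2 - 6*r + 8) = r^2*(r - 4)*(r - 2)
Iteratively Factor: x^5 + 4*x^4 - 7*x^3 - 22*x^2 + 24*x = (x - 1)*(x^4 + 5*x^3 - 2*x^2 - 24*x) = x*(x - 1)*(x^3 + 5*x^2 - 2*x - 24) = x*(x - 1)*(x + 3)*(x^2 + 2*x - 8) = x*(x - 1)*(x + 3)*(x + 4)*(x - 2)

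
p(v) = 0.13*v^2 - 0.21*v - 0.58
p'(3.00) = 0.57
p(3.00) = -0.04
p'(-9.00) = -2.55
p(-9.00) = 11.84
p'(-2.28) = -0.80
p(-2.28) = 0.57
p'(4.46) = 0.95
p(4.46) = 1.07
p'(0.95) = 0.04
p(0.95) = -0.66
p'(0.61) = -0.05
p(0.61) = -0.66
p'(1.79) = 0.26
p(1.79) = -0.54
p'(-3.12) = -1.02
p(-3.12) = 1.34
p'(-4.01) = -1.25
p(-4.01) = 2.35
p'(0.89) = 0.02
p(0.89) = -0.66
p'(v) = 0.26*v - 0.21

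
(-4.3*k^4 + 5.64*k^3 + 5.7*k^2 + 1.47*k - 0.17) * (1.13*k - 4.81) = -4.859*k^5 + 27.0562*k^4 - 20.6874*k^3 - 25.7559*k^2 - 7.2628*k + 0.8177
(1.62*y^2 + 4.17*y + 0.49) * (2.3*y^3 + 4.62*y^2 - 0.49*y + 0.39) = 3.726*y^5 + 17.0754*y^4 + 19.5986*y^3 + 0.8523*y^2 + 1.3862*y + 0.1911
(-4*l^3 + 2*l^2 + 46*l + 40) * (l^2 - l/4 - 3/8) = -4*l^5 + 3*l^4 + 47*l^3 + 111*l^2/4 - 109*l/4 - 15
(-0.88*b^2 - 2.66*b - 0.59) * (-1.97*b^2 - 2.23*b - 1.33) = 1.7336*b^4 + 7.2026*b^3 + 8.2645*b^2 + 4.8535*b + 0.7847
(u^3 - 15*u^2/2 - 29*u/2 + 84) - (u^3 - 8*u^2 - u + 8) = u^2/2 - 27*u/2 + 76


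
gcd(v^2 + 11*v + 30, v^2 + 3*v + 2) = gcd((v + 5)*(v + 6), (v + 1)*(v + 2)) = 1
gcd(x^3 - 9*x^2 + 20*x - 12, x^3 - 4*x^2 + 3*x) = x - 1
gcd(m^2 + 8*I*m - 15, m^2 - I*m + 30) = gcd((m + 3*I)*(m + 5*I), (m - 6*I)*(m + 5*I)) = m + 5*I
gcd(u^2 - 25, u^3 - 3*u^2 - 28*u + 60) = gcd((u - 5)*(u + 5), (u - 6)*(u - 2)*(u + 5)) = u + 5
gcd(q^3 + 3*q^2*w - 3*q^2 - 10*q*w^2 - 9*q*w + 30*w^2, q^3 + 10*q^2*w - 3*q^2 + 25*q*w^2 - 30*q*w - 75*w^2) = q^2 + 5*q*w - 3*q - 15*w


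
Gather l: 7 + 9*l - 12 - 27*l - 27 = -18*l - 32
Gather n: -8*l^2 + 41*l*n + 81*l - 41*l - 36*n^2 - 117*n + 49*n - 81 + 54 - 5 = -8*l^2 + 40*l - 36*n^2 + n*(41*l - 68) - 32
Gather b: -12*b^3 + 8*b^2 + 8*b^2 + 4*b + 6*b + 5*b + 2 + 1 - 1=-12*b^3 + 16*b^2 + 15*b + 2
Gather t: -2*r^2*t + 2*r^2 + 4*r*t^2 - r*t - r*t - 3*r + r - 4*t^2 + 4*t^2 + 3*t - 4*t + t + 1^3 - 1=2*r^2 + 4*r*t^2 - 2*r + t*(-2*r^2 - 2*r)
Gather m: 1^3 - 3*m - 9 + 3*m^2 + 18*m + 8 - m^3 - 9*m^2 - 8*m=-m^3 - 6*m^2 + 7*m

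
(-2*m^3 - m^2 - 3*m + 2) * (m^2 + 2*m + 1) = -2*m^5 - 5*m^4 - 7*m^3 - 5*m^2 + m + 2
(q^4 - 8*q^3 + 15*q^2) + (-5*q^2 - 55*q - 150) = q^4 - 8*q^3 + 10*q^2 - 55*q - 150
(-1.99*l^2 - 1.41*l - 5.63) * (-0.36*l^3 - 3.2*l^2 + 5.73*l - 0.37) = 0.7164*l^5 + 6.8756*l^4 - 4.8639*l^3 + 10.673*l^2 - 31.7382*l + 2.0831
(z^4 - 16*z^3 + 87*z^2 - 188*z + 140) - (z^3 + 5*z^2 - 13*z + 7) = z^4 - 17*z^3 + 82*z^2 - 175*z + 133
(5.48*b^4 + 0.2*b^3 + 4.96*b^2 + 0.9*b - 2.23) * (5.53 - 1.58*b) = -8.6584*b^5 + 29.9884*b^4 - 6.7308*b^3 + 26.0068*b^2 + 8.5004*b - 12.3319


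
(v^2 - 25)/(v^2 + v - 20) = (v - 5)/(v - 4)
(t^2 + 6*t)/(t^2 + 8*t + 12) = t/(t + 2)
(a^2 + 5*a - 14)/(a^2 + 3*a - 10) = (a + 7)/(a + 5)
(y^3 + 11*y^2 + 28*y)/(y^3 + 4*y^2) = (y + 7)/y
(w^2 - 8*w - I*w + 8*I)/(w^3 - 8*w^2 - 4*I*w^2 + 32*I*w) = (w - I)/(w*(w - 4*I))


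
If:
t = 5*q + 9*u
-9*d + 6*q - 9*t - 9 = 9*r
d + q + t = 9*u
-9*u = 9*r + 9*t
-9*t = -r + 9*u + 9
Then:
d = -981/925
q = 327/1850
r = 9/10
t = -267/370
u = -33/185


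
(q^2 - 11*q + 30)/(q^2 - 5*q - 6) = (q - 5)/(q + 1)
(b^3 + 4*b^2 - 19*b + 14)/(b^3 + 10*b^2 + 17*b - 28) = (b - 2)/(b + 4)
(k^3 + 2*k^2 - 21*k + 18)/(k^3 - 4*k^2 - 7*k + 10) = (k^2 + 3*k - 18)/(k^2 - 3*k - 10)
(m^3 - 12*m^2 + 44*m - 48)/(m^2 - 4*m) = m - 8 + 12/m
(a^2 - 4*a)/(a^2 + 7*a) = (a - 4)/(a + 7)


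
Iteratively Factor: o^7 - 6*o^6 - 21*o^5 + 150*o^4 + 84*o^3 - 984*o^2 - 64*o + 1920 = (o - 3)*(o^6 - 3*o^5 - 30*o^4 + 60*o^3 + 264*o^2 - 192*o - 640) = (o - 4)*(o - 3)*(o^5 + o^4 - 26*o^3 - 44*o^2 + 88*o + 160) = (o - 4)*(o - 3)*(o + 2)*(o^4 - o^3 - 24*o^2 + 4*o + 80) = (o - 4)*(o - 3)*(o - 2)*(o + 2)*(o^3 + o^2 - 22*o - 40) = (o - 5)*(o - 4)*(o - 3)*(o - 2)*(o + 2)*(o^2 + 6*o + 8) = (o - 5)*(o - 4)*(o - 3)*(o - 2)*(o + 2)*(o + 4)*(o + 2)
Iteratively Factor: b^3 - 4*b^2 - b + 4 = (b - 1)*(b^2 - 3*b - 4) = (b - 4)*(b - 1)*(b + 1)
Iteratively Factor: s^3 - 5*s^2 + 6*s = (s)*(s^2 - 5*s + 6) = s*(s - 2)*(s - 3)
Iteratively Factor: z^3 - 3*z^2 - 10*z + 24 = (z + 3)*(z^2 - 6*z + 8) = (z - 4)*(z + 3)*(z - 2)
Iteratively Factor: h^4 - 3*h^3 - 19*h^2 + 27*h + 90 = (h + 2)*(h^3 - 5*h^2 - 9*h + 45) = (h - 3)*(h + 2)*(h^2 - 2*h - 15) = (h - 3)*(h + 2)*(h + 3)*(h - 5)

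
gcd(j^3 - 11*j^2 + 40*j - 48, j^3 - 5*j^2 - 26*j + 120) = j - 4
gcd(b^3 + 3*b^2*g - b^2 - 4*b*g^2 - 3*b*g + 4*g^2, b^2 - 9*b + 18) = 1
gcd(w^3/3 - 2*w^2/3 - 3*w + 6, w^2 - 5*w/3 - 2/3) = w - 2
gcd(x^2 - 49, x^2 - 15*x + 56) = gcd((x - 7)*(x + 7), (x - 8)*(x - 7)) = x - 7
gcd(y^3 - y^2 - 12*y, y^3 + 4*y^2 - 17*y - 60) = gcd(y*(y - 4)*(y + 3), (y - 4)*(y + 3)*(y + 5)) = y^2 - y - 12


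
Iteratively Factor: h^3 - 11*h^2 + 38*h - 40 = (h - 4)*(h^2 - 7*h + 10) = (h - 4)*(h - 2)*(h - 5)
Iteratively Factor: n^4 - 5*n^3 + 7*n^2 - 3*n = (n - 1)*(n^3 - 4*n^2 + 3*n) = n*(n - 1)*(n^2 - 4*n + 3) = n*(n - 1)^2*(n - 3)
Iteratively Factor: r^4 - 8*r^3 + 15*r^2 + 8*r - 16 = (r - 4)*(r^3 - 4*r^2 - r + 4) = (r - 4)^2*(r^2 - 1) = (r - 4)^2*(r - 1)*(r + 1)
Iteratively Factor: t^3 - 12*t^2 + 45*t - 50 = (t - 2)*(t^2 - 10*t + 25) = (t - 5)*(t - 2)*(t - 5)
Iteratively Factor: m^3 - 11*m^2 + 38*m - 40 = (m - 5)*(m^2 - 6*m + 8) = (m - 5)*(m - 4)*(m - 2)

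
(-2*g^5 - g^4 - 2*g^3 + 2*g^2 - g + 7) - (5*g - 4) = -2*g^5 - g^4 - 2*g^3 + 2*g^2 - 6*g + 11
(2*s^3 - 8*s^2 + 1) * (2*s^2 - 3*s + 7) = 4*s^5 - 22*s^4 + 38*s^3 - 54*s^2 - 3*s + 7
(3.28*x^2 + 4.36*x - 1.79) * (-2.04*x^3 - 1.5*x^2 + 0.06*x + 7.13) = -6.6912*x^5 - 13.8144*x^4 - 2.6916*x^3 + 26.333*x^2 + 30.9794*x - 12.7627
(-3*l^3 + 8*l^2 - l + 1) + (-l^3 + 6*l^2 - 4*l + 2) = -4*l^3 + 14*l^2 - 5*l + 3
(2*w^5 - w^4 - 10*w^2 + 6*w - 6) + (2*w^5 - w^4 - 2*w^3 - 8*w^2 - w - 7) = 4*w^5 - 2*w^4 - 2*w^3 - 18*w^2 + 5*w - 13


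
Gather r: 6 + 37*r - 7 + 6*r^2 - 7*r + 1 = 6*r^2 + 30*r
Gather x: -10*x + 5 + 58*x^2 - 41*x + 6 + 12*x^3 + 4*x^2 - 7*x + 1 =12*x^3 + 62*x^2 - 58*x + 12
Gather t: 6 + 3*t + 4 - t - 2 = 2*t + 8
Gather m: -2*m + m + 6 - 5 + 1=2 - m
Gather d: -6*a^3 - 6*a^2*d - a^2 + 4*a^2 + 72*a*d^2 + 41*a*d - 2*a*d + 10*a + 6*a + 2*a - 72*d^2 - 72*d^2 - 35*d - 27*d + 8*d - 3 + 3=-6*a^3 + 3*a^2 + 18*a + d^2*(72*a - 144) + d*(-6*a^2 + 39*a - 54)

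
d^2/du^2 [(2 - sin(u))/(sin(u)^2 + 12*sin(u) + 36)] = (sin(u)^3 - 32*sin(u)^2 + 58*sin(u) + 36)/(sin(u) + 6)^4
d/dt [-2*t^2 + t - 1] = 1 - 4*t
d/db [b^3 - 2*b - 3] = 3*b^2 - 2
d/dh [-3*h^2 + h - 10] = 1 - 6*h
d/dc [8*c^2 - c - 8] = 16*c - 1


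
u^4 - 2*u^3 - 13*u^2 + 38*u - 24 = (u - 3)*(u - 2)*(u - 1)*(u + 4)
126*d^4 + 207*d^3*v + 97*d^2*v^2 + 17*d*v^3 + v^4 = (d + v)*(3*d + v)*(6*d + v)*(7*d + v)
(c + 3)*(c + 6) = c^2 + 9*c + 18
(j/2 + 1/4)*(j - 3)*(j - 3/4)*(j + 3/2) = j^4/2 - 7*j^3/8 - 9*j^2/4 + 27*j/32 + 27/32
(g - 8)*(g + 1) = g^2 - 7*g - 8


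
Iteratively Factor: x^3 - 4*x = (x)*(x^2 - 4) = x*(x - 2)*(x + 2)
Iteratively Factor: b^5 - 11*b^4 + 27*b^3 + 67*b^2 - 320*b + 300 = (b - 5)*(b^4 - 6*b^3 - 3*b^2 + 52*b - 60) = (b - 5)*(b - 2)*(b^3 - 4*b^2 - 11*b + 30) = (b - 5)*(b - 2)^2*(b^2 - 2*b - 15) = (b - 5)^2*(b - 2)^2*(b + 3)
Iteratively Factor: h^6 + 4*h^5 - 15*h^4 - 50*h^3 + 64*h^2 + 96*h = (h - 2)*(h^5 + 6*h^4 - 3*h^3 - 56*h^2 - 48*h) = (h - 2)*(h + 1)*(h^4 + 5*h^3 - 8*h^2 - 48*h) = (h - 3)*(h - 2)*(h + 1)*(h^3 + 8*h^2 + 16*h) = h*(h - 3)*(h - 2)*(h + 1)*(h^2 + 8*h + 16) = h*(h - 3)*(h - 2)*(h + 1)*(h + 4)*(h + 4)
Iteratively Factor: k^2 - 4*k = (k)*(k - 4)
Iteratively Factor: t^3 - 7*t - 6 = (t + 1)*(t^2 - t - 6) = (t - 3)*(t + 1)*(t + 2)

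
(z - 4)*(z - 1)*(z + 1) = z^3 - 4*z^2 - z + 4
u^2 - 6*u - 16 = (u - 8)*(u + 2)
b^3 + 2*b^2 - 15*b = b*(b - 3)*(b + 5)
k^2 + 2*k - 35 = (k - 5)*(k + 7)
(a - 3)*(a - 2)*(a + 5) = a^3 - 19*a + 30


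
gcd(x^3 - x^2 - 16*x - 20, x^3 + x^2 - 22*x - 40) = x^2 - 3*x - 10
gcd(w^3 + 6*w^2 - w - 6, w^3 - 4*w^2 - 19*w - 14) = w + 1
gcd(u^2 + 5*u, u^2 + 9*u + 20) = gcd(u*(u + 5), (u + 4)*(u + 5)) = u + 5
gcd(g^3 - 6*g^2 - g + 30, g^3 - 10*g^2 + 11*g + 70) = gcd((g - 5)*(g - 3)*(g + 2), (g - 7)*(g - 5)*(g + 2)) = g^2 - 3*g - 10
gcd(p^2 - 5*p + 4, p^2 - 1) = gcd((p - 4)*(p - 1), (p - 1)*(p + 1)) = p - 1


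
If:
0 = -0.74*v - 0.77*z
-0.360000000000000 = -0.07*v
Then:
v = 5.14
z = -4.94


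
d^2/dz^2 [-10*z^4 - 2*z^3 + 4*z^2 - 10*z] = -120*z^2 - 12*z + 8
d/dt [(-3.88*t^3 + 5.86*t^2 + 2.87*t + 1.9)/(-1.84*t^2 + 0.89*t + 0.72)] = (7.1392*t^4 - 6.9064*t^3 + 2.1154*t^2 + 15.4304*t + 0.3754)/(3.3856*t^4 - 3.2752*t^3 - 1.8575*t^2 + 1.2816*t + 0.5184)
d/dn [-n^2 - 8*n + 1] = -2*n - 8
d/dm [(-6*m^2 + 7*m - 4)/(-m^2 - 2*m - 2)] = (19*m^2 + 16*m - 22)/(m^4 + 4*m^3 + 8*m^2 + 8*m + 4)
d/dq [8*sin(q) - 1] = 8*cos(q)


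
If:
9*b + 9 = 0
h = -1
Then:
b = -1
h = -1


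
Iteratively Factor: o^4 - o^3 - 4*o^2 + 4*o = (o - 1)*(o^3 - 4*o) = (o - 2)*(o - 1)*(o^2 + 2*o) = o*(o - 2)*(o - 1)*(o + 2)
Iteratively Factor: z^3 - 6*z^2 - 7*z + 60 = (z - 4)*(z^2 - 2*z - 15) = (z - 4)*(z + 3)*(z - 5)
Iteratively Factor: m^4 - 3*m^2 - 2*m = (m)*(m^3 - 3*m - 2) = m*(m + 1)*(m^2 - m - 2) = m*(m - 2)*(m + 1)*(m + 1)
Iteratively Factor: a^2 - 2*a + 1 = (a - 1)*(a - 1)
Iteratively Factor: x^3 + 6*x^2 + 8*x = (x + 2)*(x^2 + 4*x) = x*(x + 2)*(x + 4)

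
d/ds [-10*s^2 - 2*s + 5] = -20*s - 2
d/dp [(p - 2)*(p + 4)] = 2*p + 2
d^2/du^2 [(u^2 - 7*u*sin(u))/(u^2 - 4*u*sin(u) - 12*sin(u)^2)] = (3*u^5*sin(u) - 36*u^4*sin(u)^2 + 6*u^4*cos(u) + 360*u^3*sin(u)^3 - 72*u^3*sin(u)*cos(u) - 222*u^3*sin(u) - 912*u^2*sin(u)^4 + 720*u^2*sin(u)^2*cos(u) + 936*u^2*sin(u)^2 + 1008*u*sin(u)^5 - 1824*u*sin(u)^3*cos(u) - 2520*u*sin(u)^3 + 2016*sin(u)^4*cos(u) + 960*sin(u)^4)/((u - 6*sin(u))^3*(u + 2*sin(u))^3)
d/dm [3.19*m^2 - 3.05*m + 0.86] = 6.38*m - 3.05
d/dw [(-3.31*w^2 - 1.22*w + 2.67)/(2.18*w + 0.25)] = (-7.2158*w^2 - 1.655*w - 6.1256)/(4.7524*w^2 + 1.09*w + 0.0625)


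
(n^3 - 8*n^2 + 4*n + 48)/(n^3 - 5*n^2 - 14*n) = (n^2 - 10*n + 24)/(n*(n - 7))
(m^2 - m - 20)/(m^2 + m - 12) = (m - 5)/(m - 3)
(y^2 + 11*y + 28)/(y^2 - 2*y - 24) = (y + 7)/(y - 6)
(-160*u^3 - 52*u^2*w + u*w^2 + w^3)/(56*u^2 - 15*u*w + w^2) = (-20*u^2 - 9*u*w - w^2)/(7*u - w)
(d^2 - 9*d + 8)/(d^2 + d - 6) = (d^2 - 9*d + 8)/(d^2 + d - 6)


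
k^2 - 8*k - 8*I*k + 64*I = (k - 8)*(k - 8*I)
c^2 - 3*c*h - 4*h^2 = (c - 4*h)*(c + h)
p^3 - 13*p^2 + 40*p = p*(p - 8)*(p - 5)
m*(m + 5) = m^2 + 5*m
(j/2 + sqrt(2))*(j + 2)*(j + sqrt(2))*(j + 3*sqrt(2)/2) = j^4/2 + j^3 + 9*sqrt(2)*j^3/4 + 9*sqrt(2)*j^2/2 + 13*j^2/2 + 3*sqrt(2)*j + 13*j + 6*sqrt(2)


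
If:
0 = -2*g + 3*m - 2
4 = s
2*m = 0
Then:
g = -1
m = 0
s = 4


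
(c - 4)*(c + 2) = c^2 - 2*c - 8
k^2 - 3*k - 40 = (k - 8)*(k + 5)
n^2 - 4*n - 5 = (n - 5)*(n + 1)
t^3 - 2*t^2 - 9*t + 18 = (t - 3)*(t - 2)*(t + 3)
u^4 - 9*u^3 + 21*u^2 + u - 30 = (u - 5)*(u - 3)*(u - 2)*(u + 1)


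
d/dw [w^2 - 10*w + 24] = 2*w - 10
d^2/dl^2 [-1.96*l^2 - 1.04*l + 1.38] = -3.92000000000000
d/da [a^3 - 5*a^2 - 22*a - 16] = 3*a^2 - 10*a - 22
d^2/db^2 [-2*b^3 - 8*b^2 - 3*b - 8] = -12*b - 16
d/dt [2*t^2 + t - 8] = 4*t + 1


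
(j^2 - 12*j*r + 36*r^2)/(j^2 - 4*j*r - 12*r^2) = (j - 6*r)/(j + 2*r)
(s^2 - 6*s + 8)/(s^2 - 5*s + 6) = (s - 4)/(s - 3)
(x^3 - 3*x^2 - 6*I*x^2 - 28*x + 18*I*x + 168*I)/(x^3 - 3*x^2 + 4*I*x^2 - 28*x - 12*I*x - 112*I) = (x - 6*I)/(x + 4*I)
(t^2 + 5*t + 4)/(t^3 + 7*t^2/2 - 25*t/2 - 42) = 2*(t + 1)/(2*t^2 - t - 21)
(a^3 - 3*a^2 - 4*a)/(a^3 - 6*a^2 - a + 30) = a*(a^2 - 3*a - 4)/(a^3 - 6*a^2 - a + 30)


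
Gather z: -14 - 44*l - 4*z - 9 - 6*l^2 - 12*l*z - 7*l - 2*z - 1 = -6*l^2 - 51*l + z*(-12*l - 6) - 24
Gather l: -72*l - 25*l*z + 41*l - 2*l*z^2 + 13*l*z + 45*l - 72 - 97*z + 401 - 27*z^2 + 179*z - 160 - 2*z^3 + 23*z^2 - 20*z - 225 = l*(-2*z^2 - 12*z + 14) - 2*z^3 - 4*z^2 + 62*z - 56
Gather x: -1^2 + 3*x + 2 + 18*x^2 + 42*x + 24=18*x^2 + 45*x + 25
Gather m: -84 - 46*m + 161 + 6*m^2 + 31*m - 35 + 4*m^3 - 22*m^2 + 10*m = 4*m^3 - 16*m^2 - 5*m + 42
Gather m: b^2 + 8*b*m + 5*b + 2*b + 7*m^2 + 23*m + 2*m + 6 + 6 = b^2 + 7*b + 7*m^2 + m*(8*b + 25) + 12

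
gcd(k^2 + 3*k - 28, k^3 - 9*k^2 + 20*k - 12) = 1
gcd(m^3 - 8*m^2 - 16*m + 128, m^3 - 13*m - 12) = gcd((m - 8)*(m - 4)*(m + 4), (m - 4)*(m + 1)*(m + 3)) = m - 4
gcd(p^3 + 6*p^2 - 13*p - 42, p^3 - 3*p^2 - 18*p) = 1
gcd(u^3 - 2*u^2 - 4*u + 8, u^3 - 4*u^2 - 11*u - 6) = 1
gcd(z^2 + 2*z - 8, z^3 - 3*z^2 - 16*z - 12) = 1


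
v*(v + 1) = v^2 + v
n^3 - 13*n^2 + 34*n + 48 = (n - 8)*(n - 6)*(n + 1)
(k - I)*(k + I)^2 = k^3 + I*k^2 + k + I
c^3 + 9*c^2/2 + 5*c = c*(c + 2)*(c + 5/2)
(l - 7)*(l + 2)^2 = l^3 - 3*l^2 - 24*l - 28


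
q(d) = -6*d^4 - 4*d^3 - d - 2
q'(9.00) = -18469.00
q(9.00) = -42293.00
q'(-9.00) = 16523.00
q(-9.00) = -36443.00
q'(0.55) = -8.62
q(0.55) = -3.76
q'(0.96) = -33.29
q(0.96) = -11.60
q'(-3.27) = 709.86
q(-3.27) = -544.90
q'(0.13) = -1.26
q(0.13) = -2.14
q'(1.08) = -45.23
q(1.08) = -16.28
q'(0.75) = -17.88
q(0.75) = -6.34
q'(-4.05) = 1396.49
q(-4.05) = -1346.48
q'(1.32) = -77.11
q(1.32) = -30.74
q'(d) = -24*d^3 - 12*d^2 - 1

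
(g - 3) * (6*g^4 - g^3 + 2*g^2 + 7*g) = 6*g^5 - 19*g^4 + 5*g^3 + g^2 - 21*g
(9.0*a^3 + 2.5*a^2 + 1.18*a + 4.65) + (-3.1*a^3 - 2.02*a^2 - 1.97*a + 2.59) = 5.9*a^3 + 0.48*a^2 - 0.79*a + 7.24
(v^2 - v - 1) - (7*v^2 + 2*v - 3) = -6*v^2 - 3*v + 2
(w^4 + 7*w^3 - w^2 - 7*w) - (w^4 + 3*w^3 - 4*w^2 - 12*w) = 4*w^3 + 3*w^2 + 5*w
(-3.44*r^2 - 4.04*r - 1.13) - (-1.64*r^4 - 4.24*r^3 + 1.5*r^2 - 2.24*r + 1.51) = 1.64*r^4 + 4.24*r^3 - 4.94*r^2 - 1.8*r - 2.64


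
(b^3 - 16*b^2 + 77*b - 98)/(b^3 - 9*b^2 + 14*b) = (b - 7)/b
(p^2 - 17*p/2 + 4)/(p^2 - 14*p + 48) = (p - 1/2)/(p - 6)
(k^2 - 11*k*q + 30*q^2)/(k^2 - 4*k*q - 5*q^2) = (k - 6*q)/(k + q)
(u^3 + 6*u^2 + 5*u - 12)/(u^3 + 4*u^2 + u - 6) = (u + 4)/(u + 2)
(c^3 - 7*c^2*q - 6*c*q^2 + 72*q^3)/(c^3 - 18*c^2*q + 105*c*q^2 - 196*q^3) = (c^2 - 3*c*q - 18*q^2)/(c^2 - 14*c*q + 49*q^2)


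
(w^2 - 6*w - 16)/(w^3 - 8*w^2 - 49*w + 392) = (w + 2)/(w^2 - 49)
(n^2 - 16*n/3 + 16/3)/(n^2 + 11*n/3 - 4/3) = (3*n^2 - 16*n + 16)/(3*n^2 + 11*n - 4)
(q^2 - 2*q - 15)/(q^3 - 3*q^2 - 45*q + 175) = (q + 3)/(q^2 + 2*q - 35)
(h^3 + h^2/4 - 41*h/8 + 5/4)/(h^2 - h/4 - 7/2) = (8*h^2 + 18*h - 5)/(2*(4*h + 7))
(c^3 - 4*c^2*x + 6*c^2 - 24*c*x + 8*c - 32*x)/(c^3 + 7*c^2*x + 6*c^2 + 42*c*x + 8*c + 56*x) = (c - 4*x)/(c + 7*x)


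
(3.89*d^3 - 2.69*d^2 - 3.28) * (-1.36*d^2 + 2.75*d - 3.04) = -5.2904*d^5 + 14.3559*d^4 - 19.2231*d^3 + 12.6384*d^2 - 9.02*d + 9.9712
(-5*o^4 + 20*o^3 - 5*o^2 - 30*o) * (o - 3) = -5*o^5 + 35*o^4 - 65*o^3 - 15*o^2 + 90*o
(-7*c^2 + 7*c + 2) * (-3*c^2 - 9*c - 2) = 21*c^4 + 42*c^3 - 55*c^2 - 32*c - 4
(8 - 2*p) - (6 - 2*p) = 2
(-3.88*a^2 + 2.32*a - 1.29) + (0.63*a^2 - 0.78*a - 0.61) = -3.25*a^2 + 1.54*a - 1.9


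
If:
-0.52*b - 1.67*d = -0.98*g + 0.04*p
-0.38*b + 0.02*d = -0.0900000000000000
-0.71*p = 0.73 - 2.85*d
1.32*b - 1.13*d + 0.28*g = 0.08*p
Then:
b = 0.26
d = 0.49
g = 1.02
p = 0.95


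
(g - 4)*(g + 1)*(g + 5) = g^3 + 2*g^2 - 19*g - 20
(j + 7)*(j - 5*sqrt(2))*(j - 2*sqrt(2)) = j^3 - 7*sqrt(2)*j^2 + 7*j^2 - 49*sqrt(2)*j + 20*j + 140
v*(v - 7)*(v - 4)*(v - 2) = v^4 - 13*v^3 + 50*v^2 - 56*v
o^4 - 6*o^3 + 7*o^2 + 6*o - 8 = (o - 4)*(o - 2)*(o - 1)*(o + 1)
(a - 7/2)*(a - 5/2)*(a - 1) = a^3 - 7*a^2 + 59*a/4 - 35/4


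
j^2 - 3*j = j*(j - 3)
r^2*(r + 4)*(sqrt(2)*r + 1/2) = sqrt(2)*r^4 + r^3/2 + 4*sqrt(2)*r^3 + 2*r^2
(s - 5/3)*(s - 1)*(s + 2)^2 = s^4 + 4*s^3/3 - 5*s^2 - 4*s + 20/3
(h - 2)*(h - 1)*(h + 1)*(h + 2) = h^4 - 5*h^2 + 4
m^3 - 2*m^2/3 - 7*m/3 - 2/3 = (m - 2)*(m + 1/3)*(m + 1)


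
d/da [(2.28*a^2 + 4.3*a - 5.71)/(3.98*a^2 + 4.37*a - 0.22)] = (-7.1504*a^2 + 44.4484*a + 24.0067)/(15.8404*a^4 + 34.7852*a^3 + 17.3457*a^2 - 1.9228*a + 0.0484)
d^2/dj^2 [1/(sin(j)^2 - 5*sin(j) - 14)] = (-4*sin(j)^4 + 15*sin(j)^3 - 75*sin(j)^2 + 40*sin(j) + 78)/((sin(j) - 7)^3*(sin(j) + 2)^3)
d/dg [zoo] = 0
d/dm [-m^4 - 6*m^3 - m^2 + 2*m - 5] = -4*m^3 - 18*m^2 - 2*m + 2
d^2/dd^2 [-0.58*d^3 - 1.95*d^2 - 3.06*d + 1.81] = -3.48*d - 3.9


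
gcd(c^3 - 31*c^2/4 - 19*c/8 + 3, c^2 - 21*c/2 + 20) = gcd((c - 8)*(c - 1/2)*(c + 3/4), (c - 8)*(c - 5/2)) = c - 8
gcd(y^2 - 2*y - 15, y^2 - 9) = y + 3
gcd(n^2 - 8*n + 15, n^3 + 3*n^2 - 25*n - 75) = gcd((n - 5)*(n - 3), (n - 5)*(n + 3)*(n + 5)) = n - 5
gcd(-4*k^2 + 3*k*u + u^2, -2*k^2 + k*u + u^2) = -k + u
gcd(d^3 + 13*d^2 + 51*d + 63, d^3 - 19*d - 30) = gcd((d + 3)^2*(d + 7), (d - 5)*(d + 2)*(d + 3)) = d + 3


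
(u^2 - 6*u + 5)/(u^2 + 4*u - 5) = (u - 5)/(u + 5)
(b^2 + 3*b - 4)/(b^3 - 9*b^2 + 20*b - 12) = (b + 4)/(b^2 - 8*b + 12)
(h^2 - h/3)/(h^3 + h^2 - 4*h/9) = 3/(3*h + 4)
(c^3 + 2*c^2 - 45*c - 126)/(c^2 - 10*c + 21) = (c^2 + 9*c + 18)/(c - 3)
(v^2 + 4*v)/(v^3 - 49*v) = (v + 4)/(v^2 - 49)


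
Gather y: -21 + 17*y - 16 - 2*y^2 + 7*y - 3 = -2*y^2 + 24*y - 40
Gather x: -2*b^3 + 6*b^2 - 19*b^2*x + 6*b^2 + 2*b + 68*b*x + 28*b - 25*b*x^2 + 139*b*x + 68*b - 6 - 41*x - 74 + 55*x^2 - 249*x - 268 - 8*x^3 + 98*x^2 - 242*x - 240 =-2*b^3 + 12*b^2 + 98*b - 8*x^3 + x^2*(153 - 25*b) + x*(-19*b^2 + 207*b - 532) - 588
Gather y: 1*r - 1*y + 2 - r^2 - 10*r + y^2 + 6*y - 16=-r^2 - 9*r + y^2 + 5*y - 14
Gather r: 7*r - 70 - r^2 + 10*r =-r^2 + 17*r - 70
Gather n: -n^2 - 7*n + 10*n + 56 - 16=-n^2 + 3*n + 40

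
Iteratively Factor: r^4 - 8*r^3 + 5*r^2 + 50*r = (r - 5)*(r^3 - 3*r^2 - 10*r) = (r - 5)^2*(r^2 + 2*r) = r*(r - 5)^2*(r + 2)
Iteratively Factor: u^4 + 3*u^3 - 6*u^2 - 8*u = (u + 1)*(u^3 + 2*u^2 - 8*u) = u*(u + 1)*(u^2 + 2*u - 8) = u*(u + 1)*(u + 4)*(u - 2)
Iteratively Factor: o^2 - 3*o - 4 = (o + 1)*(o - 4)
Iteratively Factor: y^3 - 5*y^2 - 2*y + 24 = (y + 2)*(y^2 - 7*y + 12) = (y - 3)*(y + 2)*(y - 4)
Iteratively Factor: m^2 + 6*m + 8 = (m + 2)*(m + 4)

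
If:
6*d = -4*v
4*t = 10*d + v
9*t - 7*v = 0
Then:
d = 0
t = 0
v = 0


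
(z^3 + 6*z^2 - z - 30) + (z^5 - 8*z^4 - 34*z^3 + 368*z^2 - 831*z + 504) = z^5 - 8*z^4 - 33*z^3 + 374*z^2 - 832*z + 474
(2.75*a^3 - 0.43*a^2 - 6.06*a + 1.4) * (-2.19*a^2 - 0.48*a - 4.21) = -6.0225*a^5 - 0.3783*a^4 + 1.9003*a^3 + 1.6531*a^2 + 24.8406*a - 5.894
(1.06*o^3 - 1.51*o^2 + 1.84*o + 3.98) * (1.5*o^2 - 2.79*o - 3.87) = 1.59*o^5 - 5.2224*o^4 + 2.8707*o^3 + 6.6801*o^2 - 18.225*o - 15.4026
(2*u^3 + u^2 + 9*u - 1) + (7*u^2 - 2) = 2*u^3 + 8*u^2 + 9*u - 3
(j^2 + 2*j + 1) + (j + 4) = j^2 + 3*j + 5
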